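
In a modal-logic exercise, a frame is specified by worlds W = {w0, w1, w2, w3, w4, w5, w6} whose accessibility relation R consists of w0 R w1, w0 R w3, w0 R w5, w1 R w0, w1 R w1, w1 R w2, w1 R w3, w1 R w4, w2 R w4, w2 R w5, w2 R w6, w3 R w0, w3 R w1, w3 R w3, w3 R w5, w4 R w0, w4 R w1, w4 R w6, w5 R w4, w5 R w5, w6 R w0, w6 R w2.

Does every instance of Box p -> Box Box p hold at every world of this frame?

The schema 4 characterises exactly the transitive frames.
Transitive: no — w0 R w1 and w1 R w2, but not w0 R w2.

No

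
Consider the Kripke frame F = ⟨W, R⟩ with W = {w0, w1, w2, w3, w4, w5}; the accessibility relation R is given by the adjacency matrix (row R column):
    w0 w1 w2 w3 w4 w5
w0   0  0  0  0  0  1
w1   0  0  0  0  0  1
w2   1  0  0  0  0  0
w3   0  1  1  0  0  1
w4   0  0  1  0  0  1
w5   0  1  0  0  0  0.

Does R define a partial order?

No

Reflexive: no — w0 is not related to itself.
Transitive: no — w0 R w5 and w5 R w1, but not w0 R w1.
Antisymmetric: no — w1 R w5 and w5 R w1 with w1 ≠ w5.
So R is not a partial order.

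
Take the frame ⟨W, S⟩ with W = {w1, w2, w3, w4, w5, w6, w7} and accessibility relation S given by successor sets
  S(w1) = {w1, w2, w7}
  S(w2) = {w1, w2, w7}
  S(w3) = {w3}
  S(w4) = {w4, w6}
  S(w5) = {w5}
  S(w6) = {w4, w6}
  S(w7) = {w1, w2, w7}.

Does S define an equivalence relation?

Reflexive: yes — every world is S-related to itself.
Symmetric: yes — every pair in S has its reverse in S.
Transitive: yes — every two-step S-path is closed by a direct edge.
So S is an equivalence relation.

Yes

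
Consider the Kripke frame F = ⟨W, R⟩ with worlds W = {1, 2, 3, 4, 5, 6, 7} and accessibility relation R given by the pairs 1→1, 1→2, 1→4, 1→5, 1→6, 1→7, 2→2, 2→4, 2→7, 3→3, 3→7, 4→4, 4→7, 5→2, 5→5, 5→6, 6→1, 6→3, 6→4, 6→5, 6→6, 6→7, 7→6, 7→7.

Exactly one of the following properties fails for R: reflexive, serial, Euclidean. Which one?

Euclidean

Reflexive: yes — every world is R-related to itself.
Serial: yes — every world has a successor (e.g. 1 R 1).
Euclidean: no — 1 R 2 and 1 R 5, but not 2 R 5.
Only Euclidean fails.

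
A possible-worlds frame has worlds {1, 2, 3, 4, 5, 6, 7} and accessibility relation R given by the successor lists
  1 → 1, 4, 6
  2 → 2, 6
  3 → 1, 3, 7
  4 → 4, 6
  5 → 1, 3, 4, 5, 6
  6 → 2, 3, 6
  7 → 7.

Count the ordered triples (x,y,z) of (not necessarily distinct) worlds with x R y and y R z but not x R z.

11

Enumerating: (1,6,2), (1,6,3), (2,6,3), (3,1,4), (3,1,6), (4,6,2), (4,6,3), (5,3,7), (5,6,2), (6,3,1), (6,3,7).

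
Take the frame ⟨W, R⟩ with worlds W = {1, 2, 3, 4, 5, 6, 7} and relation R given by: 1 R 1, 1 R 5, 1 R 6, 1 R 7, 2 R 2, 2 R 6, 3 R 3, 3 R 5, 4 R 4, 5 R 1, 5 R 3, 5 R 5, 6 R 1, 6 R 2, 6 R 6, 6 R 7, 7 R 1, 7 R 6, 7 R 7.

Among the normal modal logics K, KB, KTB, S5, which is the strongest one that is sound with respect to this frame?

KTB

Symmetric (axiom B): yes — every pair in R has its reverse in R.
Reflexive (axiom T): yes — every world is R-related to itself.
Euclidean (axiom 5): no — 1 R 5 and 1 R 6, but not 5 R 6.
So F validates K, KB, KTB; S5 would additionally require R to be Euclidean. The strongest is KTB.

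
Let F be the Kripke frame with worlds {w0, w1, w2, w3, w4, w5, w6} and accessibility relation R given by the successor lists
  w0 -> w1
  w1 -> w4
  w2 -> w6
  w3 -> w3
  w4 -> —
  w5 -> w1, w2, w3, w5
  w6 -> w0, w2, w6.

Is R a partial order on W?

Reflexive: no — w0 is not related to itself.
Transitive: no — w0 R w1 and w1 R w4, but not w0 R w4.
Antisymmetric: no — w2 R w6 and w6 R w2 with w2 ≠ w6.
So R is not a partial order.

No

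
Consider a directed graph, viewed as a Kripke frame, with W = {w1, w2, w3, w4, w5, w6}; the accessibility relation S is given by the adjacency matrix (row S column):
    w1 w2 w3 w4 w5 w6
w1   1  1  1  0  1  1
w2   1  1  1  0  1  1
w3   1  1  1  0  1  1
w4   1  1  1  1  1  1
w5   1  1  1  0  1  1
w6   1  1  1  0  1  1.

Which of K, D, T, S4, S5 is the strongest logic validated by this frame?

Serial (axiom D): yes — every world has a successor (e.g. w1 S w1).
Reflexive (axiom T): yes — every world is S-related to itself.
Transitive (axiom 4): yes — every two-step S-path is closed by a direct edge.
Euclidean (axiom 5): no — w4 S w1 and w4 S w4, but not w1 S w4.
So F validates K, D, T, S4; S5 would additionally require S to be Euclidean. The strongest is S4.

S4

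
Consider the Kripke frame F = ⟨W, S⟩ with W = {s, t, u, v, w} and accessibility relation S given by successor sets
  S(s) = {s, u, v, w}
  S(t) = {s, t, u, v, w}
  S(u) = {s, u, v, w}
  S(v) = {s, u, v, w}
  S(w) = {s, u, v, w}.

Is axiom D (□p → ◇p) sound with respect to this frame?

Axiom D corresponds to the accessibility relation being serial.
Serial: yes — every world has a successor (e.g. s S s).

Yes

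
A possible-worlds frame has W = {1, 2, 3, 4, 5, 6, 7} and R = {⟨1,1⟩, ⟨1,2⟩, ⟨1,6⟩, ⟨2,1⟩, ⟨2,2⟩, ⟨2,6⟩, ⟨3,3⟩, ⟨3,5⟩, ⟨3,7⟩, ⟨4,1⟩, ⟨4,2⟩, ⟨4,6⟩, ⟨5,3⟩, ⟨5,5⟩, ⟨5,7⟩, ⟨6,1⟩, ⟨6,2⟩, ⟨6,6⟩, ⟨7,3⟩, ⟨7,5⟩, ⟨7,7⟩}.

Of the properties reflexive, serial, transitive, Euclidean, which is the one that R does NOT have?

Reflexive: no — 4 is not related to itself.
Serial: yes — every world has a successor (e.g. 1 R 1).
Transitive: yes — every two-step R-path is closed by a direct edge.
Euclidean: yes — any two successors of a common world are R-related.
Only reflexive fails.

reflexive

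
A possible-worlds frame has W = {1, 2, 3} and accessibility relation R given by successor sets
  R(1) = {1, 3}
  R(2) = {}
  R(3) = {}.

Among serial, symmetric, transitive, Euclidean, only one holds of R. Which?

transitive

Serial: no — 2 has no R-successor.
Symmetric: no — 1 R 3 but not 3 R 1.
Transitive: yes — every two-step R-path is closed by a direct edge.
Euclidean: no — 1 R 3 and 1 R 1, but not 3 R 1.
Only transitive holds.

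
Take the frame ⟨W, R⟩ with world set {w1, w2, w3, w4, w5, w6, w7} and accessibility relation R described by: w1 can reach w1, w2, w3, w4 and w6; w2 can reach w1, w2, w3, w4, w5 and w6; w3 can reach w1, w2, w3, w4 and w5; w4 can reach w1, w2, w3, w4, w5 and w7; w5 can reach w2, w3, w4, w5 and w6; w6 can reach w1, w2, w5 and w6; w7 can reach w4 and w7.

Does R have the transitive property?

Transitive: no — w1 R w2 and w2 R w5, but not w1 R w5.

No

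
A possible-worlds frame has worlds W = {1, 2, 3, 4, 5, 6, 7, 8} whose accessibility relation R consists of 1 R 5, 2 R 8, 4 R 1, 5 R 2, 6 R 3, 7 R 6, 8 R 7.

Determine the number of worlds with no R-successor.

Enumerating: 3.

1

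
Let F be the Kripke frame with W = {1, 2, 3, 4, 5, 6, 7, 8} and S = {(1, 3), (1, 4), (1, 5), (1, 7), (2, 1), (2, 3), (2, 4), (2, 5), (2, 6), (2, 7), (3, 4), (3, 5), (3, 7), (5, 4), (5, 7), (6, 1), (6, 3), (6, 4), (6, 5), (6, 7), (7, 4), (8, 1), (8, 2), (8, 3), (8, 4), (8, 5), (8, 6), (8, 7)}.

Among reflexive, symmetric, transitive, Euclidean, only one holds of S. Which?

transitive

Reflexive: no — 1 is not related to itself.
Symmetric: no — 1 S 3 but not 3 S 1.
Transitive: yes — every two-step S-path is closed by a direct edge.
Euclidean: no — 1 S 4 and 1 S 3, but not 4 S 3.
Only transitive holds.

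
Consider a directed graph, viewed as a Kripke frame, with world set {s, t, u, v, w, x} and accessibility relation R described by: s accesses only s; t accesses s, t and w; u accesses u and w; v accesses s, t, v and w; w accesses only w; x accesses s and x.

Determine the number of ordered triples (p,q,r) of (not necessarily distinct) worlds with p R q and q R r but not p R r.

R is transitive; there are no such tuples.

0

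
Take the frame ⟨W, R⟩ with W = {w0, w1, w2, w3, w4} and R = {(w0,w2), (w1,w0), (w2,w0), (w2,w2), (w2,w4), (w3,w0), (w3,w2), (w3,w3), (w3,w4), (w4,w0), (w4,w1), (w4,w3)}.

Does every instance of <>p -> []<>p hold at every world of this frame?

The schema 5 characterises exactly the Euclidean frames.
Euclidean: no — w2 R w0 and w2 R w4, but not w0 R w4.

No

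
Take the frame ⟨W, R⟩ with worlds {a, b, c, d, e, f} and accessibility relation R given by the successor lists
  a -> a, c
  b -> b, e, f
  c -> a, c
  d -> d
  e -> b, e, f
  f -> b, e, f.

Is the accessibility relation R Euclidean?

Euclidean: yes — any two successors of a common world are R-related.

Yes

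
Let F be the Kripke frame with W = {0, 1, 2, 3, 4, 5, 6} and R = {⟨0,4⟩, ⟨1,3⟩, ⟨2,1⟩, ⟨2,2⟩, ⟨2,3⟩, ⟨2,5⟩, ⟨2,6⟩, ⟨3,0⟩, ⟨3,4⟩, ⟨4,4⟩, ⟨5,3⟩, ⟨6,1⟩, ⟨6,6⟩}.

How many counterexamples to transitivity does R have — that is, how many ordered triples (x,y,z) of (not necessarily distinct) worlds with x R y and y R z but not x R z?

7

Enumerating: (1,3,0), (1,3,4), (2,3,0), (2,3,4), (5,3,0), (5,3,4), (6,1,3).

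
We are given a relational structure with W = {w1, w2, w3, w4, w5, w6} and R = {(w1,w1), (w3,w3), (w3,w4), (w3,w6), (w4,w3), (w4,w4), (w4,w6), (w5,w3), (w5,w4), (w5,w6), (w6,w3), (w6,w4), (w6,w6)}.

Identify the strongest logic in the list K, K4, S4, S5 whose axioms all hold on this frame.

K4

Transitive (axiom 4): yes — every two-step R-path is closed by a direct edge.
Reflexive (axiom T): no — w2 is not related to itself.
Euclidean (axiom 5): yes — any two successors of a common world are R-related.
So F validates K, K4; S4 would additionally require R to be reflexive. The strongest is K4.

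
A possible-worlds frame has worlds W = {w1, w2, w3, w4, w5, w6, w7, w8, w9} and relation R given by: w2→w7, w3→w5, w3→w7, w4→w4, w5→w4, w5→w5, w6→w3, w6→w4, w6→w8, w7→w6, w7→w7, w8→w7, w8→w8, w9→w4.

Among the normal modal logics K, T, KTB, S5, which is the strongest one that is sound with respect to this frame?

K

Reflexive (axiom T): no — w1 is not related to itself.
Symmetric (axiom B): no — w2 R w7 but not w7 R w2.
Euclidean (axiom 5): no — w3 R w5 and w3 R w7, but not w5 R w7.
So F validates K; T would additionally require R to be reflexive. The strongest is K.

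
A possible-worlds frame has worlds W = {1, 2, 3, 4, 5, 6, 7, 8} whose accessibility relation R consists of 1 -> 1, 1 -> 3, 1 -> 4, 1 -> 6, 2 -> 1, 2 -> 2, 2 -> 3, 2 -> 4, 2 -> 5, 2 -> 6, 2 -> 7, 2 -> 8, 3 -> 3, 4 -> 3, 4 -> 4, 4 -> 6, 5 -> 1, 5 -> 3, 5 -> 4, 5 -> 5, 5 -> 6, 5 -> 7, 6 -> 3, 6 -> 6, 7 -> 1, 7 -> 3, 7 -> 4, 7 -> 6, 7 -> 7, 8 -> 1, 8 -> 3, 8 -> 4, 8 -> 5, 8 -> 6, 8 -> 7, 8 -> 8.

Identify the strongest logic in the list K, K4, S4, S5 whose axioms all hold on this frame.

S4

Transitive (axiom 4): yes — every two-step R-path is closed by a direct edge.
Reflexive (axiom T): yes — every world is R-related to itself.
Euclidean (axiom 5): no — 1 R 3 and 1 R 4, but not 3 R 4.
So F validates K, K4, S4; S5 would additionally require R to be Euclidean. The strongest is S4.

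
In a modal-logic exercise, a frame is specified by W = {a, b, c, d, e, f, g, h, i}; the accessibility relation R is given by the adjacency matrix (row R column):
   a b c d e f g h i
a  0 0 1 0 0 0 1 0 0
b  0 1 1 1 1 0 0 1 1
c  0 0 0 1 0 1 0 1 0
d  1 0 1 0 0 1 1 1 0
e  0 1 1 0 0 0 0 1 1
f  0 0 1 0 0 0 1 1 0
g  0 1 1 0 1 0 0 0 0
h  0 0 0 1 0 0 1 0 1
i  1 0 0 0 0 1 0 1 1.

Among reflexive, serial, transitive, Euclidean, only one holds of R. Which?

serial

Reflexive: no — a is not related to itself.
Serial: yes — every world has a successor (e.g. a R c).
Transitive: no — a R c and c R d, but not a R d.
Euclidean: no — a R c and a R g, but not c R g.
Only serial holds.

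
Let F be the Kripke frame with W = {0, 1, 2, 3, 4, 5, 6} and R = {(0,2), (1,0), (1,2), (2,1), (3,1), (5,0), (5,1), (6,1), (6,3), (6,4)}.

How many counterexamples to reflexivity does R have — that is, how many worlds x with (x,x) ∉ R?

7

Enumerating: 0, 1, 2, 3, 4, 5, 6.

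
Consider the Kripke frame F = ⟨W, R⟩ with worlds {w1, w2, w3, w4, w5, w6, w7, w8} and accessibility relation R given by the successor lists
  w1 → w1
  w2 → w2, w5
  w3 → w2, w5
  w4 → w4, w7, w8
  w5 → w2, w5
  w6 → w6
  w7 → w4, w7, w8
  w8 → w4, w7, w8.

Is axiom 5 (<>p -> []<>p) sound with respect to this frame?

Yes

Axiom 5 corresponds to the accessibility relation being Euclidean.
Euclidean: yes — any two successors of a common world are R-related.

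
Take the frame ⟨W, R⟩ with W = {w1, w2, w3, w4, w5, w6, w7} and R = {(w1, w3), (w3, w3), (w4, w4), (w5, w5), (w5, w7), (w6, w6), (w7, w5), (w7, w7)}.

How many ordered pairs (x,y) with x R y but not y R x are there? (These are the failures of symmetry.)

Enumerating: (w1,w3).

1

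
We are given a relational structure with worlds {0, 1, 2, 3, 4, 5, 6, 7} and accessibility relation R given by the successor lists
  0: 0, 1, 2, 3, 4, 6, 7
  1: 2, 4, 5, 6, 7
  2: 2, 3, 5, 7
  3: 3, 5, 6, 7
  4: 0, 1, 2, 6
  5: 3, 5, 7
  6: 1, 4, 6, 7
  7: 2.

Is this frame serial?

Yes

Serial: yes — every world has a successor (e.g. 0 R 0).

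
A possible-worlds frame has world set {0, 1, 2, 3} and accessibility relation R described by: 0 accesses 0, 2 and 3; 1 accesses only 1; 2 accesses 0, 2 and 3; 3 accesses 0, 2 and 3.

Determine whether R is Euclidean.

Yes

Euclidean: yes — any two successors of a common world are R-related.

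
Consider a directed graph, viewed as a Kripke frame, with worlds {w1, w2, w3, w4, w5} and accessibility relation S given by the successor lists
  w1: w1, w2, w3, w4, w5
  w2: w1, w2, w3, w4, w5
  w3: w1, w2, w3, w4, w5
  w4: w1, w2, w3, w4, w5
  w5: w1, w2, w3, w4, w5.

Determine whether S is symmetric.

Symmetric: yes — every pair in S has its reverse in S.

Yes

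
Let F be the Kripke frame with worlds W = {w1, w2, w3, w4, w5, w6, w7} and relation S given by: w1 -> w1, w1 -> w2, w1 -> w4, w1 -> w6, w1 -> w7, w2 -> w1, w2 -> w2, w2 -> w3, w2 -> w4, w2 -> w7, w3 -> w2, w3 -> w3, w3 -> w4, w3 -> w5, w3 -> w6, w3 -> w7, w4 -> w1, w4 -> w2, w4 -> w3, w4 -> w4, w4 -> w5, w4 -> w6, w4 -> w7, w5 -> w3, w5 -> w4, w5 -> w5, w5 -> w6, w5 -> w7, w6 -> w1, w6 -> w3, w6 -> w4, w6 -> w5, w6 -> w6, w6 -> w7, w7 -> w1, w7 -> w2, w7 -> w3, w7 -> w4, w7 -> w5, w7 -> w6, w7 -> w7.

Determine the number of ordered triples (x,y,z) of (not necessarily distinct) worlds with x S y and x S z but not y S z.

28

Enumerating: (w1,w2,w6), (w1,w6,w2), (w2,w1,w3), (w2,w3,w1), (w3,w2,w5), (w3,w2,w6), (w3,w5,w2), (w3,w6,w2), (w4,w1,w3), (w4,w1,w5), (w4,w2,w5), (w4,w2,w6), … and 16 more.
Total: 28.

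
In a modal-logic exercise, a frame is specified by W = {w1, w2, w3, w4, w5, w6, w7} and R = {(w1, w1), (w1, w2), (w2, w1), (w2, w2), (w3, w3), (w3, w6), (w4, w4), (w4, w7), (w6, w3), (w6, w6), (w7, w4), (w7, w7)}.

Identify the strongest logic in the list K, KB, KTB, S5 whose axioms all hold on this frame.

KB

Symmetric (axiom B): yes — every pair in R has its reverse in R.
Reflexive (axiom T): no — w5 is not related to itself.
Euclidean (axiom 5): yes — any two successors of a common world are R-related.
So F validates K, KB; KTB would additionally require R to be reflexive. The strongest is KB.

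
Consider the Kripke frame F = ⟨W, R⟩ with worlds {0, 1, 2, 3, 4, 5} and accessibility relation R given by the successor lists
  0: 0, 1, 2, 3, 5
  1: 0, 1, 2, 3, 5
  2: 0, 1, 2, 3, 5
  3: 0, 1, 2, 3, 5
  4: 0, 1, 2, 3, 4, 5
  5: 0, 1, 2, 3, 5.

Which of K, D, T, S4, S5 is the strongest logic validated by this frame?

S4

Serial (axiom D): yes — every world has a successor (e.g. 0 R 0).
Reflexive (axiom T): yes — every world is R-related to itself.
Transitive (axiom 4): yes — every two-step R-path is closed by a direct edge.
Euclidean (axiom 5): no — 4 R 0 and 4 R 4, but not 0 R 4.
So F validates K, D, T, S4; S5 would additionally require R to be Euclidean. The strongest is S4.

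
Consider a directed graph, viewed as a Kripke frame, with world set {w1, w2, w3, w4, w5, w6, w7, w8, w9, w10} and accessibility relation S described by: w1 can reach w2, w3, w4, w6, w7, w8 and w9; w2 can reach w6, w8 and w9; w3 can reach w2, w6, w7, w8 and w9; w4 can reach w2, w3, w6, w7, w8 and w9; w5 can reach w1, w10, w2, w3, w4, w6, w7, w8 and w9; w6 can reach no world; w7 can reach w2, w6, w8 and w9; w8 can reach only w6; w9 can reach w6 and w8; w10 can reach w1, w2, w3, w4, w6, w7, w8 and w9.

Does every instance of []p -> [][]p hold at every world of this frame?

By correspondence theory, 4 is valid on a frame iff S is transitive.
Transitive: yes — every two-step S-path is closed by a direct edge.

Yes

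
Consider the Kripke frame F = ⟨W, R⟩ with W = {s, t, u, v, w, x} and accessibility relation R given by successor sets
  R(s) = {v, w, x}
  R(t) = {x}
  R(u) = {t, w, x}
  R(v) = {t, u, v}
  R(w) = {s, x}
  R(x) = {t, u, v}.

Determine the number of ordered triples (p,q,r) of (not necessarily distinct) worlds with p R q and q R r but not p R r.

Enumerating: (s,v,t), (s,v,u), (s,w,s), (s,x,t), (s,x,u), (t,x,t), (t,x,u), (t,x,v), (u,w,s), (u,x,u), (u,x,v), (v,t,x), … and 10 more.
Total: 22.

22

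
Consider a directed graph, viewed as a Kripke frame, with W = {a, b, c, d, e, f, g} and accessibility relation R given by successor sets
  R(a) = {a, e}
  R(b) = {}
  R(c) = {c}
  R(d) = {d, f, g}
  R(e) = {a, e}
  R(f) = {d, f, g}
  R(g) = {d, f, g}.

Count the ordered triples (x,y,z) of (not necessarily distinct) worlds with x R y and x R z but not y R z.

R is Euclidean; there are no such tuples.

0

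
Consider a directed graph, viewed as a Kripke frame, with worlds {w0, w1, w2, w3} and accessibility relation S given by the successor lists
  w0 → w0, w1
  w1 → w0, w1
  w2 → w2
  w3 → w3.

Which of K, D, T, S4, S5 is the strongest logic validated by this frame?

Serial (axiom D): yes — every world has a successor (e.g. w0 S w0).
Reflexive (axiom T): yes — every world is S-related to itself.
Transitive (axiom 4): yes — every two-step S-path is closed by a direct edge.
Euclidean (axiom 5): yes — any two successors of a common world are S-related.
So F validates K, D, T, S4, S5. The strongest is S5.

S5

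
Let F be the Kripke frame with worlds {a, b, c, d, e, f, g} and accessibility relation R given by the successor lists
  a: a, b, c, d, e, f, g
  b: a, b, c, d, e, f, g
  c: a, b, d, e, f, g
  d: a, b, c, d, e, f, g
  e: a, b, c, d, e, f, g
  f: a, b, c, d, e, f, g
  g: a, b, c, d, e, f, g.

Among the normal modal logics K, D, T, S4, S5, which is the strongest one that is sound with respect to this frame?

Serial (axiom D): yes — every world has a successor (e.g. a R a).
Reflexive (axiom T): no — c is not related to itself.
Transitive (axiom 4): no — c R a and a R c, but not c R c.
Euclidean (axiom 5): no — a R c and a R c, but not c R c.
So F validates K, D; T would additionally require R to be reflexive. The strongest is D.

D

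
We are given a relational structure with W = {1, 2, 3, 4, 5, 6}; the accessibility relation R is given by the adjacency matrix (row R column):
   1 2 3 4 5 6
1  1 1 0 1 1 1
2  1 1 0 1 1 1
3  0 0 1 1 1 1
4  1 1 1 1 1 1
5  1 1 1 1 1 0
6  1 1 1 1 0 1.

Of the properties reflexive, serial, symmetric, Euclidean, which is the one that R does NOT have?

Euclidean

Reflexive: yes — every world is R-related to itself.
Serial: yes — every world has a successor (e.g. 1 R 1).
Symmetric: yes — every pair in R has its reverse in R.
Euclidean: no — 1 R 5 and 1 R 6, but not 5 R 6.
Only Euclidean fails.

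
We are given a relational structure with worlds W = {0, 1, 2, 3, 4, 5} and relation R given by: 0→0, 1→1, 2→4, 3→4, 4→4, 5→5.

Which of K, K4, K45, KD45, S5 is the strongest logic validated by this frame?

KD45

Transitive (axiom 4): yes — every two-step R-path is closed by a direct edge.
Euclidean (axiom 5): yes — any two successors of a common world are R-related.
Serial (axiom D): yes — every world has a successor (e.g. 0 R 0).
Reflexive (axiom T): no — 2 is not related to itself.
So F validates K, K4, K45, KD45; S5 would additionally require R to be reflexive. The strongest is KD45.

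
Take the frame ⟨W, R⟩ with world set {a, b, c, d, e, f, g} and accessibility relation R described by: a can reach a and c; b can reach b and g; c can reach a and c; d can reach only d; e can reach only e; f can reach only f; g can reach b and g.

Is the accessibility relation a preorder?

Reflexive: yes — every world is R-related to itself.
Transitive: yes — every two-step R-path is closed by a direct edge.
So R is a preorder.

Yes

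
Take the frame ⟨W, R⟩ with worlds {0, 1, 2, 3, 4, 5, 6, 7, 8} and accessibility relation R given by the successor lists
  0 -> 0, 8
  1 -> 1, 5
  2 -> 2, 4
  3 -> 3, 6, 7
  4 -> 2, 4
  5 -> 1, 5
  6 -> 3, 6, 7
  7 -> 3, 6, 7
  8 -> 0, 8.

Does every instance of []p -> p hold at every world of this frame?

Yes

Axiom T corresponds to the accessibility relation being reflexive.
Reflexive: yes — every world is R-related to itself.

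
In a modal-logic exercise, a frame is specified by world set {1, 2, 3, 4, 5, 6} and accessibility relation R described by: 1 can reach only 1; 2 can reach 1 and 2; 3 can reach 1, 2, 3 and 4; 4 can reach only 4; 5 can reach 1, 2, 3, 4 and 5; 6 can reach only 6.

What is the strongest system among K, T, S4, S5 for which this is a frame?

Reflexive (axiom T): yes — every world is R-related to itself.
Transitive (axiom 4): yes — every two-step R-path is closed by a direct edge.
Euclidean (axiom 5): no — 3 R 1 and 3 R 2, but not 1 R 2.
So F validates K, T, S4; S5 would additionally require R to be Euclidean. The strongest is S4.

S4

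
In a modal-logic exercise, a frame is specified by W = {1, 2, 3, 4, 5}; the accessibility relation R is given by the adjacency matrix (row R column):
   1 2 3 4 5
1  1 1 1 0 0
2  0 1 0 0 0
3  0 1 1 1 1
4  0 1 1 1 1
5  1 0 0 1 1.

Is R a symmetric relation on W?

Symmetric: no — 1 R 2 but not 2 R 1.

No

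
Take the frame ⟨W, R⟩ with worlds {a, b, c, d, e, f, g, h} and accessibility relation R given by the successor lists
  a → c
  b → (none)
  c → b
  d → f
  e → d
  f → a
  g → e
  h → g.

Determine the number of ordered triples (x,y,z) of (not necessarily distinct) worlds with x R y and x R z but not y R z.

7

Enumerating: (a,c,c), (c,b,b), (d,f,f), (e,d,d), (f,a,a), (g,e,e), (h,g,g).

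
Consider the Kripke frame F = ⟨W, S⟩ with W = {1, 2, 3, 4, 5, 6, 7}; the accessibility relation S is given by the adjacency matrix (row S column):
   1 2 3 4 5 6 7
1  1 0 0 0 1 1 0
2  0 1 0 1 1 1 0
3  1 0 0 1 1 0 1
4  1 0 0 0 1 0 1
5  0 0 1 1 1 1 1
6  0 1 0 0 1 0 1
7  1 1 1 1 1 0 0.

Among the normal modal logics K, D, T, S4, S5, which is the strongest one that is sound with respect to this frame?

Serial (axiom D): yes — every world has a successor (e.g. 1 S 1).
Reflexive (axiom T): no — 3 is not related to itself.
Transitive (axiom 4): no — 1 S 5 and 5 S 3, but not 1 S 3.
Euclidean (axiom 5): no — 2 S 4 and 2 S 6, but not 4 S 6.
So F validates K, D; T would additionally require S to be reflexive. The strongest is D.

D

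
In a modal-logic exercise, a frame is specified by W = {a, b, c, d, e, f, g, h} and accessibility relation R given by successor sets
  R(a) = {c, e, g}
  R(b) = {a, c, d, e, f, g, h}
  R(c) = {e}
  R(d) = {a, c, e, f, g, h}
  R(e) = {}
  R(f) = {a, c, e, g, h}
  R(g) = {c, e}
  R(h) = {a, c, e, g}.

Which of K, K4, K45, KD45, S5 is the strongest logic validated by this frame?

K4

Transitive (axiom 4): yes — every two-step R-path is closed by a direct edge.
Euclidean (axiom 5): no — a R c and a R g, but not c R g.
Serial (axiom D): no — e has no R-successor.
Reflexive (axiom T): no — a is not related to itself.
So F validates K, K4; K45 would additionally require R to be Euclidean. The strongest is K4.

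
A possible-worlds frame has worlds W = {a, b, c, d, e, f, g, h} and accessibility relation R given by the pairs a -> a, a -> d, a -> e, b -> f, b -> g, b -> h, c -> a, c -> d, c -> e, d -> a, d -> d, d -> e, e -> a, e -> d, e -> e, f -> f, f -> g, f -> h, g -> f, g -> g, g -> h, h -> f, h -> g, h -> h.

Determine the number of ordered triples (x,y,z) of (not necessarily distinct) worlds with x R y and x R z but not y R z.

R is Euclidean; there are no such tuples.

0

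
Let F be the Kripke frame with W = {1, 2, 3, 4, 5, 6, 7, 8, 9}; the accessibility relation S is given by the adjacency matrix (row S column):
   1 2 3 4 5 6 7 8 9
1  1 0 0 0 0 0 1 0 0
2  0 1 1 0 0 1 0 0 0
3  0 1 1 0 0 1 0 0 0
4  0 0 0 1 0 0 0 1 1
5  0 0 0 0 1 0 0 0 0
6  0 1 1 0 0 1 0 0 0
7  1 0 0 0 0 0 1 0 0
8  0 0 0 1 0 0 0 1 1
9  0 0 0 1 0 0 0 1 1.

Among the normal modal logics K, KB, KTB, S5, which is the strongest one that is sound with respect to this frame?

S5

Symmetric (axiom B): yes — every pair in S has its reverse in S.
Reflexive (axiom T): yes — every world is S-related to itself.
Euclidean (axiom 5): yes — any two successors of a common world are S-related.
So F validates K, KB, KTB, S5. The strongest is S5.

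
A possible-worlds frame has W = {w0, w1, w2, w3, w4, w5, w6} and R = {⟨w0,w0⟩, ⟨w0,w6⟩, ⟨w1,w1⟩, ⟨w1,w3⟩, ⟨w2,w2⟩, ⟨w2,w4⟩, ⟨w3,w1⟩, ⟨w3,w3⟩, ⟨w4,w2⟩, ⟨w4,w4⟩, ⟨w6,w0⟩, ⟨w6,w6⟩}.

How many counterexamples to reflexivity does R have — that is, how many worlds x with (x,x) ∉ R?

Enumerating: w5.

1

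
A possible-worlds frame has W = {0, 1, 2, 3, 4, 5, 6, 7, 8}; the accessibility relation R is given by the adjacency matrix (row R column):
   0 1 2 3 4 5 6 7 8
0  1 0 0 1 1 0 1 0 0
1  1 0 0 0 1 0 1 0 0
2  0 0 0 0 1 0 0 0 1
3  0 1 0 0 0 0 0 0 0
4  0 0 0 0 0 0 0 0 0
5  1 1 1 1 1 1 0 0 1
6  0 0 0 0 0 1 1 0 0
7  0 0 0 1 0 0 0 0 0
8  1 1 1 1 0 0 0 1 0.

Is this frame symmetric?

No

Symmetric: no — 0 R 3 but not 3 R 0.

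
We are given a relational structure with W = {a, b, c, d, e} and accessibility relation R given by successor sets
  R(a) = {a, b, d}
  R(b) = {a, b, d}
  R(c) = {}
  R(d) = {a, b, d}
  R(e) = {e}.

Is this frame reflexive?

No

Reflexive: no — c is not related to itself.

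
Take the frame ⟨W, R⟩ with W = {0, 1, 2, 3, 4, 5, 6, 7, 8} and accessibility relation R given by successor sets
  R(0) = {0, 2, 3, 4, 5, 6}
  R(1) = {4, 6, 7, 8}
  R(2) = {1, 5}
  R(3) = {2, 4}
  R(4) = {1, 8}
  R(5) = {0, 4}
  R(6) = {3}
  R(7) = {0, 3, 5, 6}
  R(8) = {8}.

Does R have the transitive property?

Transitive: no — 0 R 2 and 2 R 1, but not 0 R 1.

No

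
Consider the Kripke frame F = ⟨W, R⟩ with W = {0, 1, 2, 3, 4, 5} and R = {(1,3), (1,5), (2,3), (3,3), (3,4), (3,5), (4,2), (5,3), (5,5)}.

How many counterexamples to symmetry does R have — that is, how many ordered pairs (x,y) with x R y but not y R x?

5

Enumerating: (1,3), (1,5), (2,3), (3,4), (4,2).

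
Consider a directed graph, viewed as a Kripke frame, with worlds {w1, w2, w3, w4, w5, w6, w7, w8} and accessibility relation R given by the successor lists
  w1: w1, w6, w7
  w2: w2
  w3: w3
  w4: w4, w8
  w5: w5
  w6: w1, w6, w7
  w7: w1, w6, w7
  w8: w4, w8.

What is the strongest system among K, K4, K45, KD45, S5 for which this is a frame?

Transitive (axiom 4): yes — every two-step R-path is closed by a direct edge.
Euclidean (axiom 5): yes — any two successors of a common world are R-related.
Serial (axiom D): yes — every world has a successor (e.g. w1 R w1).
Reflexive (axiom T): yes — every world is R-related to itself.
So F validates K, K4, K45, KD45, S5. The strongest is S5.

S5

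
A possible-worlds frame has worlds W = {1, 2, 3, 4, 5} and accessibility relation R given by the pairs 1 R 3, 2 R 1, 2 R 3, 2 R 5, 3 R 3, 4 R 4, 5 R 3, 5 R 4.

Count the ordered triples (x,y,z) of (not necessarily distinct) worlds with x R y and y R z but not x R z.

1

Enumerating: (2,5,4).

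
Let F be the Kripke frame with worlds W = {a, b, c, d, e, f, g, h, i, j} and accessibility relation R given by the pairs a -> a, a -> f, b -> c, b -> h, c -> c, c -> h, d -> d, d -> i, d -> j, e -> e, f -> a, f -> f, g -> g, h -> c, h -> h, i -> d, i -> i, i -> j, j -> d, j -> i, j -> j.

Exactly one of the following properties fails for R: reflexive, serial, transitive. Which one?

reflexive

Reflexive: no — b is not related to itself.
Serial: yes — every world has a successor (e.g. a R a).
Transitive: yes — every two-step R-path is closed by a direct edge.
Only reflexive fails.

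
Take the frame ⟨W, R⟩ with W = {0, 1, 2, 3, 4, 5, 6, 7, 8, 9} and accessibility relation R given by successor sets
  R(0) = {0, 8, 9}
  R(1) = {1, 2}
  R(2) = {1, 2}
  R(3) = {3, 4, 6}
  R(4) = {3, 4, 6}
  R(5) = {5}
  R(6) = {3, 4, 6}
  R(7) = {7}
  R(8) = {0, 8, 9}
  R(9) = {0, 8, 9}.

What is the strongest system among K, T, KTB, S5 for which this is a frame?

Reflexive (axiom T): yes — every world is R-related to itself.
Symmetric (axiom B): yes — every pair in R has its reverse in R.
Euclidean (axiom 5): yes — any two successors of a common world are R-related.
So F validates K, T, KTB, S5. The strongest is S5.

S5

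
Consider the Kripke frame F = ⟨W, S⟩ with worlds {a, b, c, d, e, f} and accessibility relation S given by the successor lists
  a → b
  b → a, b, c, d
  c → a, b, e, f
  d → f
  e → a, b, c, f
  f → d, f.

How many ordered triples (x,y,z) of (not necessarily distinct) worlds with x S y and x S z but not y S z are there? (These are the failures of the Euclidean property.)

27

Enumerating: (b,a,a), (b,a,c), (b,a,d), (b,c,c), (b,c,d), (b,d,a), (b,d,b), (b,d,c), (b,d,d), (c,a,a), (c,a,e), (c,a,f), … and 15 more.
Total: 27.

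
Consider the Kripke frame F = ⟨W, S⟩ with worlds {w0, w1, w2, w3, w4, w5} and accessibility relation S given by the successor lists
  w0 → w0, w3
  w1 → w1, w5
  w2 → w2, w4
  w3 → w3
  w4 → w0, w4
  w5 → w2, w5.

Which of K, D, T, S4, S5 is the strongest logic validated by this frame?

T

Serial (axiom D): yes — every world has a successor (e.g. w0 S w0).
Reflexive (axiom T): yes — every world is S-related to itself.
Transitive (axiom 4): no — w1 S w5 and w5 S w2, but not w1 S w2.
Euclidean (axiom 5): no — w0 S w3 and w0 S w0, but not w3 S w0.
So F validates K, D, T; S4 would additionally require S to be transitive. The strongest is T.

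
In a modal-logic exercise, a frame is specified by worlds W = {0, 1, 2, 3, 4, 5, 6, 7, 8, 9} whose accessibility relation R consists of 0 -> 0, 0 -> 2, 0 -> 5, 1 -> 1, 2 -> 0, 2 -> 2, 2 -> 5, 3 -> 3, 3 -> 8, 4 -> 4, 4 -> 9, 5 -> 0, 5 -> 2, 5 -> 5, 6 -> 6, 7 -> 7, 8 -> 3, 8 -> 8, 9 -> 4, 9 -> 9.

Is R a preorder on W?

Reflexive: yes — every world is R-related to itself.
Transitive: yes — every two-step R-path is closed by a direct edge.
So R is a preorder.

Yes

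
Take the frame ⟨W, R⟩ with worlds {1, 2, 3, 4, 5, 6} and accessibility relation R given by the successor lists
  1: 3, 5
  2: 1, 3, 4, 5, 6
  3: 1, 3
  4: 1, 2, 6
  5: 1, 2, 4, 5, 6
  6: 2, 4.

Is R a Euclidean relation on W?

Euclidean: no — 1 R 3 and 1 R 5, but not 3 R 5.

No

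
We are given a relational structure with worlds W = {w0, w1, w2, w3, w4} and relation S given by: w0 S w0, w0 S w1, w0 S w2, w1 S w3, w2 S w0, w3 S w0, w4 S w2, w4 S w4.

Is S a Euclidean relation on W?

Euclidean: no — w0 S w1 and w0 S w2, but not w1 S w2.

No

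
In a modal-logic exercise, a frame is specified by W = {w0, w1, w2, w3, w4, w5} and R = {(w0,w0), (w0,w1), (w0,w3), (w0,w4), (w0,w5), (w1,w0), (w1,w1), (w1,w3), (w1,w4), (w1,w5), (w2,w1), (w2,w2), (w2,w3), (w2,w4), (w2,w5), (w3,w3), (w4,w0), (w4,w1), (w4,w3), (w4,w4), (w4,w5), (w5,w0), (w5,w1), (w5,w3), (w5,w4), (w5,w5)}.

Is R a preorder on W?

Reflexive: yes — every world is R-related to itself.
Transitive: no — w2 R w1 and w1 R w0, but not w2 R w0.
So R is not a preorder.

No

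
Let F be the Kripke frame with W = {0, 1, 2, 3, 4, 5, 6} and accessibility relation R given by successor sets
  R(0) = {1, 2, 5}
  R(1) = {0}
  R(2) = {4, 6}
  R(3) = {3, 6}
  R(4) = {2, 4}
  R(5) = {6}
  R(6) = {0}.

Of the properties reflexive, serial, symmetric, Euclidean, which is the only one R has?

serial

Reflexive: no — 0 is not related to itself.
Serial: yes — every world has a successor (e.g. 0 R 1).
Symmetric: no — 0 R 2 but not 2 R 0.
Euclidean: no — 0 R 1 and 0 R 2, but not 1 R 2.
Only serial holds.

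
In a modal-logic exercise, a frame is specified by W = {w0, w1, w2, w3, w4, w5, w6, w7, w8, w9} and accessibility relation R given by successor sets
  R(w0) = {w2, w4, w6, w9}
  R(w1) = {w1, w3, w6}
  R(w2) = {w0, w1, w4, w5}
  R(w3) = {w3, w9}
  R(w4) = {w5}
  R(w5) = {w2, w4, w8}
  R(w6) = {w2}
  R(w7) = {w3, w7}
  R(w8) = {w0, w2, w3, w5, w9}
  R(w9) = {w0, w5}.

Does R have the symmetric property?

Symmetric: no — w0 R w4 but not w4 R w0.

No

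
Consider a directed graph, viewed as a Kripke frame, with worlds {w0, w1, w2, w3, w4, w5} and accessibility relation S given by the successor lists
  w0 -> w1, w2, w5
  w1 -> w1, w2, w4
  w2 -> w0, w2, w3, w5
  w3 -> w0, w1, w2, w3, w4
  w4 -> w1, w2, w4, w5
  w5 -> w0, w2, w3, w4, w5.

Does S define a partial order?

No

Reflexive: no — w0 is not related to itself.
Transitive: no — w0 S w1 and w1 S w4, but not w0 S w4.
Antisymmetric: no — w0 S w2 and w2 S w0 with w0 ≠ w2.
So S is not a partial order.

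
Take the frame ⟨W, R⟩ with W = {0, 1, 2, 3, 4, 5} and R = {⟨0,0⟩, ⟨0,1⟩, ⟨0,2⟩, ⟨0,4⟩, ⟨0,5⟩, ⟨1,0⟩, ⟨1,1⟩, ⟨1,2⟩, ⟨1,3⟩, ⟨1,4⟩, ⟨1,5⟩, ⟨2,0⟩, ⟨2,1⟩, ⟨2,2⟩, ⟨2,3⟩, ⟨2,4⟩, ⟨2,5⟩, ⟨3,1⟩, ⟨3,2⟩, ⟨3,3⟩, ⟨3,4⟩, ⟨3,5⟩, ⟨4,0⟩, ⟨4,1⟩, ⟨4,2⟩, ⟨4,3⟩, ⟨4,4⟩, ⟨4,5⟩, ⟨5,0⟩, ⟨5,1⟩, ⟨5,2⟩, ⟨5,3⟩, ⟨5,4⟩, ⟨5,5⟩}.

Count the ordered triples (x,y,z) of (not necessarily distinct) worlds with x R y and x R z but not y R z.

Enumerating: (1,0,3), (1,3,0), (2,0,3), (2,3,0), (4,0,3), (4,3,0), (5,0,3), (5,3,0).

8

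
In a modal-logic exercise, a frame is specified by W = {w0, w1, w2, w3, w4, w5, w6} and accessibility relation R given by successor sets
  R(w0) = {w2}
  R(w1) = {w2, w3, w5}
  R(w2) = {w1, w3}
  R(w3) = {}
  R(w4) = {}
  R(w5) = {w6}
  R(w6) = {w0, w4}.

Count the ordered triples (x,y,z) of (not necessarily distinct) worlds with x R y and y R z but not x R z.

Enumerating: (w0,w2,w1), (w0,w2,w3), (w1,w2,w1), (w1,w5,w6), (w2,w1,w2), (w2,w1,w5), (w5,w6,w0), (w5,w6,w4), (w6,w0,w2).

9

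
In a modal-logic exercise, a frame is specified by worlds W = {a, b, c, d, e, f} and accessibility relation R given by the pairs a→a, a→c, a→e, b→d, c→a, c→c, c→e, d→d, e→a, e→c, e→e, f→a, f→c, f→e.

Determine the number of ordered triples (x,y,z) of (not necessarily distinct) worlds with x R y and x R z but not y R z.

0

R is Euclidean; there are no such tuples.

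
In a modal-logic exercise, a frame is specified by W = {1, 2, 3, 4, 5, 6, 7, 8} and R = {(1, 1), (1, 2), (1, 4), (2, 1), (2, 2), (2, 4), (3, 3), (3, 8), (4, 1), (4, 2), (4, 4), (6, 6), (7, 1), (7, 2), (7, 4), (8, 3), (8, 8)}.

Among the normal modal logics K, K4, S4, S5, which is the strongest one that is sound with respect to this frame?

Transitive (axiom 4): yes — every two-step R-path is closed by a direct edge.
Reflexive (axiom T): no — 5 is not related to itself.
Euclidean (axiom 5): yes — any two successors of a common world are R-related.
So F validates K, K4; S4 would additionally require R to be reflexive. The strongest is K4.

K4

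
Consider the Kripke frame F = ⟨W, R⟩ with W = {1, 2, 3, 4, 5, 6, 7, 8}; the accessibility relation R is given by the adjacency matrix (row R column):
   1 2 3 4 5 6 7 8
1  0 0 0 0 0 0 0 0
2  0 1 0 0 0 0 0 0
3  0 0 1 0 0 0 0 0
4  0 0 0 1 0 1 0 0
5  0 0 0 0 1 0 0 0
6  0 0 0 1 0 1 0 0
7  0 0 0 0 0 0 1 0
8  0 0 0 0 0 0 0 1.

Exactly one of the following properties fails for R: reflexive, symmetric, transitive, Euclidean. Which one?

Reflexive: no — 1 is not related to itself.
Symmetric: yes — every pair in R has its reverse in R.
Transitive: yes — every two-step R-path is closed by a direct edge.
Euclidean: yes — any two successors of a common world are R-related.
Only reflexive fails.

reflexive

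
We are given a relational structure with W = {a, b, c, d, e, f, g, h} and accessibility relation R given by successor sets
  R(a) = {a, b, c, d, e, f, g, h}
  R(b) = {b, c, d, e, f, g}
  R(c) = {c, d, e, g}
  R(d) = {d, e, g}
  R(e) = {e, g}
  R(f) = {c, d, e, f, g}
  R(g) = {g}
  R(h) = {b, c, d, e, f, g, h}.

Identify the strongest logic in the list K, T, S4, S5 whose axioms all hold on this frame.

Reflexive (axiom T): yes — every world is R-related to itself.
Transitive (axiom 4): yes — every two-step R-path is closed by a direct edge.
Euclidean (axiom 5): no — a R b and a R h, but not b R h.
So F validates K, T, S4; S5 would additionally require R to be Euclidean. The strongest is S4.

S4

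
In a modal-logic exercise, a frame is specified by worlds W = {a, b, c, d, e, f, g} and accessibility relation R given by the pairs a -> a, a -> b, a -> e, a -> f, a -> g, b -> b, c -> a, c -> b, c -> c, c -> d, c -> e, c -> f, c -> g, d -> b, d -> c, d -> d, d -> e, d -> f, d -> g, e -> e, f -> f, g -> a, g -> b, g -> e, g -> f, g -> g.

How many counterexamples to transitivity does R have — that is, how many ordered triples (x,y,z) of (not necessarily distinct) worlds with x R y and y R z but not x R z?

Enumerating: (d,c,a), (d,g,a).

2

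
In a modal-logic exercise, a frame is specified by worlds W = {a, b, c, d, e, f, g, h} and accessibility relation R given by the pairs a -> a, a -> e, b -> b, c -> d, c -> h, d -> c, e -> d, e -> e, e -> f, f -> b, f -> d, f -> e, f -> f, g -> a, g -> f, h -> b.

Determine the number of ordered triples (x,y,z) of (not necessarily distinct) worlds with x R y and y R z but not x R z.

13

Enumerating: (a,e,d), (a,e,f), (c,d,c), (c,h,b), (d,c,d), (d,c,h), (e,d,c), (e,f,b), (f,d,c), (g,a,e), (g,f,b), (g,f,d), (g,f,e).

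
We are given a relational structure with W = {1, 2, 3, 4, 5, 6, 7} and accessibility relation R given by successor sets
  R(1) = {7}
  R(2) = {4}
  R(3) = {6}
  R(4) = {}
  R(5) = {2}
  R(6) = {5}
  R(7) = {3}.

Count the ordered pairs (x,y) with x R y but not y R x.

Enumerating: (1,7), (2,4), (3,6), (5,2), (6,5), (7,3).

6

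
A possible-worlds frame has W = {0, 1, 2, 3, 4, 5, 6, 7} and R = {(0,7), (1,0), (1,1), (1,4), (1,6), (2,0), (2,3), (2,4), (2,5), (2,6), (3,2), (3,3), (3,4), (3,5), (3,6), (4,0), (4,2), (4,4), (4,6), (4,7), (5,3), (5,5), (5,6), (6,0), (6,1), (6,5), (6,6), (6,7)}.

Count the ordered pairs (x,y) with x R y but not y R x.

Enumerating: (0,7), (1,0), (1,4), (2,0), (2,5), (2,6), (3,4), (3,6), (4,0), (4,6), (4,7), (6,0), (6,7).

13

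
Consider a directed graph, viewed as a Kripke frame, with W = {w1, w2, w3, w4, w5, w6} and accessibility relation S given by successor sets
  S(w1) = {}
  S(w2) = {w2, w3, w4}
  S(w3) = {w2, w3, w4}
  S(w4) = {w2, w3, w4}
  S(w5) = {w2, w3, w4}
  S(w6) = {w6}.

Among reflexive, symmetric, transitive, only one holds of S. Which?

Reflexive: no — w1 is not related to itself.
Symmetric: no — w5 S w2 but not w2 S w5.
Transitive: yes — every two-step S-path is closed by a direct edge.
Only transitive holds.

transitive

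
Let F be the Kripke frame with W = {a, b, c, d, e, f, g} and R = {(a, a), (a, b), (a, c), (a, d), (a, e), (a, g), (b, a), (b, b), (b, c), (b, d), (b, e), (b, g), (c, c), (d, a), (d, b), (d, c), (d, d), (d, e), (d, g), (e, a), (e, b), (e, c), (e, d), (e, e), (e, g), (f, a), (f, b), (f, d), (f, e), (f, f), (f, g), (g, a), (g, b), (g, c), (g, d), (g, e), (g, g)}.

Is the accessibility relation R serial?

Yes

Serial: yes — every world has a successor (e.g. a R a).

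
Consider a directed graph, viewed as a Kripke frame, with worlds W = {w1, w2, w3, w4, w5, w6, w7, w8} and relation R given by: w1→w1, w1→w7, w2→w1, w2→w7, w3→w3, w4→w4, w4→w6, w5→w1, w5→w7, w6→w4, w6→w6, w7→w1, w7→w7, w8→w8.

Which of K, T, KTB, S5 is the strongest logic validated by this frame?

K

Reflexive (axiom T): no — w2 is not related to itself.
Symmetric (axiom B): no — w2 R w1 but not w1 R w2.
Euclidean (axiom 5): yes — any two successors of a common world are R-related.
So F validates K; T would additionally require R to be reflexive. The strongest is K.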